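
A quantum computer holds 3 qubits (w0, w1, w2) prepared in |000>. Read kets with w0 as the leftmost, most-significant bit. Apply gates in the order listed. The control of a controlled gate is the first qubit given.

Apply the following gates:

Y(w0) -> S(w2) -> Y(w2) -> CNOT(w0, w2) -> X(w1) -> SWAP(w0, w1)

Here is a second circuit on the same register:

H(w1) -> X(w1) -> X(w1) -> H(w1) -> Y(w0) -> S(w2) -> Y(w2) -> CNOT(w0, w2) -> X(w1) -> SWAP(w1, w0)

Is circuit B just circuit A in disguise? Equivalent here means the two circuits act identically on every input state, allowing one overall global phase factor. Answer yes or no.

Yes, they are equivalent — the unitaries differ by at most a global phase.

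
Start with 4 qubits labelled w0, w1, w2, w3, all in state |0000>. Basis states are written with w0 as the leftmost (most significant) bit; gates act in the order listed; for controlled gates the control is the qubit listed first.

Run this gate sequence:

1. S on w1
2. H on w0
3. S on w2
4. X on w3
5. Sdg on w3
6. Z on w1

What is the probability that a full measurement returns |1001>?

The probability of measuring |1001> is 1/2.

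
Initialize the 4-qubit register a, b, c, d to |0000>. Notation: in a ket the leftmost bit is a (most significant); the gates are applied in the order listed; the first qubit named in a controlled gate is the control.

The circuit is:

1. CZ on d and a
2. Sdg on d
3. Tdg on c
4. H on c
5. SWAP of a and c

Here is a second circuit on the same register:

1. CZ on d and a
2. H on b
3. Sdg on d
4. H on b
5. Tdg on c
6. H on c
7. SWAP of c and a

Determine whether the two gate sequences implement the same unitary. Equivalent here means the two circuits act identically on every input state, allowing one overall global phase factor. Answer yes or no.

Yes, they are equivalent — the unitaries differ by at most a global phase.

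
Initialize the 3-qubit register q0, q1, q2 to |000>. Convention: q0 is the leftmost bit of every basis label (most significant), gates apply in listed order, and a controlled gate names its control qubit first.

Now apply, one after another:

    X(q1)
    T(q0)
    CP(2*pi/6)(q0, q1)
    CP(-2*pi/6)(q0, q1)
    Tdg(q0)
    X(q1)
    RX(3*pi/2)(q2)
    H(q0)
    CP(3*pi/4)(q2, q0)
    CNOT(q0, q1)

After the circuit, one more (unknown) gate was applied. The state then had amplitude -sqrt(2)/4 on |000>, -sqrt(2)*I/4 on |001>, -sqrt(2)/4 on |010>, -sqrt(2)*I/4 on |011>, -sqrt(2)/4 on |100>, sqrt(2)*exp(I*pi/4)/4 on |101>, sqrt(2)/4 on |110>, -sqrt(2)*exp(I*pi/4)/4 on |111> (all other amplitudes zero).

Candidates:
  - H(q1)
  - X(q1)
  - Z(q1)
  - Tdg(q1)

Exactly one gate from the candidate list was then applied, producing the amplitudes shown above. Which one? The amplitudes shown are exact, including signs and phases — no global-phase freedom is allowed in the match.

The unique candidate consistent with the amplitudes is H(q1). Key observation: the block from step 1 through step 6 cancels to the identity and can be dropped.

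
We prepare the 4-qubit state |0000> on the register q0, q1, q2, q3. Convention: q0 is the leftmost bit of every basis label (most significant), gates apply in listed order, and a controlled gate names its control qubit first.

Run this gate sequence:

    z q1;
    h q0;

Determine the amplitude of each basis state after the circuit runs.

The resulting statevector has amplitude sqrt(2)/2 on |0000>, sqrt(2)/2 on |1000>, and 0 on every other basis state.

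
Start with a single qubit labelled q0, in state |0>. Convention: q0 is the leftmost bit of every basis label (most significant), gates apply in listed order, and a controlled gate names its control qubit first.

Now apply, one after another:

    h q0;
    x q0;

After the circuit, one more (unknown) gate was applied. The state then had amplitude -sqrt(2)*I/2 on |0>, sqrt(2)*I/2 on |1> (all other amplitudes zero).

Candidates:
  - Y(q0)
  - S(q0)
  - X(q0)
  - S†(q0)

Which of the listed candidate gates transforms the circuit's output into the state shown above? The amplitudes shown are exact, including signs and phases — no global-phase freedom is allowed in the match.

It was Y(q0) that produced the state shown.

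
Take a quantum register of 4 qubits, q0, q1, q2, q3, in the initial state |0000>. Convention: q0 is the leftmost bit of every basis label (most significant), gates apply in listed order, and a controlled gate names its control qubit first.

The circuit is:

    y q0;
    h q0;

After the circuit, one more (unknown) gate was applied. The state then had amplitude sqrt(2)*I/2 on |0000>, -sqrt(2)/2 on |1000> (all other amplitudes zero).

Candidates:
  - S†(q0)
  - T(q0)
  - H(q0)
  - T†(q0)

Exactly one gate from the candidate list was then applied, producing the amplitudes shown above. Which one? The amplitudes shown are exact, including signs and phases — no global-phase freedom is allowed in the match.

The applied gate was S†(q0).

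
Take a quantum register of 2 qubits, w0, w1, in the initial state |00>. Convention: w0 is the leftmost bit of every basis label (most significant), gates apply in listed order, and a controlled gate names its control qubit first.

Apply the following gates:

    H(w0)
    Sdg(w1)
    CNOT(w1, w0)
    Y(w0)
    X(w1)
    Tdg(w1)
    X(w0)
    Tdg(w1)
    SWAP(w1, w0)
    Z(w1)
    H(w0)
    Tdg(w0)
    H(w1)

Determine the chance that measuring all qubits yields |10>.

A full measurement returns |10> with probability 1/2.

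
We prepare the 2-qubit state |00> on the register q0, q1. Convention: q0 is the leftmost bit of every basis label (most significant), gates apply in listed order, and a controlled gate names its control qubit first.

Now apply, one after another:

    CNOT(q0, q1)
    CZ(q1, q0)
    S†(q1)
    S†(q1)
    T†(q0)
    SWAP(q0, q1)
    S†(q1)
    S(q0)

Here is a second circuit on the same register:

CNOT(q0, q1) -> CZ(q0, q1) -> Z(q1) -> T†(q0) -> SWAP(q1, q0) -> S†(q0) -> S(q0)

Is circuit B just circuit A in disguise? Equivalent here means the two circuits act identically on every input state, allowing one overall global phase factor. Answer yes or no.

No, they are not equivalent — no single phase factor reconciles the two unitaries.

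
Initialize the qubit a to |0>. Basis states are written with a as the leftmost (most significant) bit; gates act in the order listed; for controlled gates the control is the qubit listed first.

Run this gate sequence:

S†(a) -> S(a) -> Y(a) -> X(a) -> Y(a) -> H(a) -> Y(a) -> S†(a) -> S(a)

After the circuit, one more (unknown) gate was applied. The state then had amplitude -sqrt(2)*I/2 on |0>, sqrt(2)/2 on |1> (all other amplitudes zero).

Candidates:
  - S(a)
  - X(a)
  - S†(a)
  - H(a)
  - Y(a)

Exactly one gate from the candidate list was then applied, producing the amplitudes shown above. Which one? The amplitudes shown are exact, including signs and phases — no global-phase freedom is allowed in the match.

The unique candidate consistent with the amplitudes is S(a).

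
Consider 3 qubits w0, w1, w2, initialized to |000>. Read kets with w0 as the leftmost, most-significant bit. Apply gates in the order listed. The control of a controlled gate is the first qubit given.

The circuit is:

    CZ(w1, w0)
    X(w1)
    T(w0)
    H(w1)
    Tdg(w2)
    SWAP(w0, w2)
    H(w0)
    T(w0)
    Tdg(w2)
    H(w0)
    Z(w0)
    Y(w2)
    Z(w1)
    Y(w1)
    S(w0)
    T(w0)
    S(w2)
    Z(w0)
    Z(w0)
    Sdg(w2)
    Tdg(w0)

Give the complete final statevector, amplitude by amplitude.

The final amplitudes are 0 on |000>, sqrt(2)*(1 + exp(I*pi/4))/4 on |001>, 0 on |010>, sqrt(2)*(-1 - exp(I*pi/4))/4 on |011>, 0 on |100>, sqrt(2)*(-I + exp(3*I*pi/4))/4 on |101>, 0 on |110>, sqrt(2)*(-exp(3*I*pi/4) + I)/4 on |111>. Key observation: the block from step 16 through step 21 cancels to the identity and can be dropped.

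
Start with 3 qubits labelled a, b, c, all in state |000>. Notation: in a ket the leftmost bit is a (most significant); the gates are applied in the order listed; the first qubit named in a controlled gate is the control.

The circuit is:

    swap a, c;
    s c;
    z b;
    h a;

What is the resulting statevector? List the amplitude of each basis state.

The resulting statevector has amplitude sqrt(2)/2 on |000>, sqrt(2)/2 on |100>, and 0 on every other basis state.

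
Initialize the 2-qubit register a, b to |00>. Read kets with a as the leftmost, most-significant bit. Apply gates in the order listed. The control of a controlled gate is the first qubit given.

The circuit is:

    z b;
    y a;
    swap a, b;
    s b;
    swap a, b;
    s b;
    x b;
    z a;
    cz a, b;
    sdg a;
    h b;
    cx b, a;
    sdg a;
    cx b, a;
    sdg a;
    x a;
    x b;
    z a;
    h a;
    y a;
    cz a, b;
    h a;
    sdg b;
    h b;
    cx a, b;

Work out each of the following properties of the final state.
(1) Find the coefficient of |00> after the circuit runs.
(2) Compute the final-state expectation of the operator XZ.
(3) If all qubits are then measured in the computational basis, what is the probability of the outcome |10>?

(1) The amplitude on |00> is I/2.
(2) The observable XZ averages to 1.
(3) The probability of measuring |10> is 1/4.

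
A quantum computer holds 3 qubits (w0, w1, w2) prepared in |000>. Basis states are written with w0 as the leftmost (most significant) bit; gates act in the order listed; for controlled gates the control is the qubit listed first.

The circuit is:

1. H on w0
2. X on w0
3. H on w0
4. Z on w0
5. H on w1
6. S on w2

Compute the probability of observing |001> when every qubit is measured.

The probability of measuring |001> is 0.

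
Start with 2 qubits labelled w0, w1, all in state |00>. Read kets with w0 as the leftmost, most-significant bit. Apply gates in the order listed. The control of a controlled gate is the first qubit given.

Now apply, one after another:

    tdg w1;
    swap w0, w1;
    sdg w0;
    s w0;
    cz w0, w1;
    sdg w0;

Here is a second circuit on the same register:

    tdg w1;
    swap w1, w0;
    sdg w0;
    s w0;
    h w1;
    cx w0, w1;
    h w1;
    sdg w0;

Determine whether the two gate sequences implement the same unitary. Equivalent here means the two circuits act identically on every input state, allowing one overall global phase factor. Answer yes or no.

Yes: on every input state the two circuits agree up to one overall phase factor.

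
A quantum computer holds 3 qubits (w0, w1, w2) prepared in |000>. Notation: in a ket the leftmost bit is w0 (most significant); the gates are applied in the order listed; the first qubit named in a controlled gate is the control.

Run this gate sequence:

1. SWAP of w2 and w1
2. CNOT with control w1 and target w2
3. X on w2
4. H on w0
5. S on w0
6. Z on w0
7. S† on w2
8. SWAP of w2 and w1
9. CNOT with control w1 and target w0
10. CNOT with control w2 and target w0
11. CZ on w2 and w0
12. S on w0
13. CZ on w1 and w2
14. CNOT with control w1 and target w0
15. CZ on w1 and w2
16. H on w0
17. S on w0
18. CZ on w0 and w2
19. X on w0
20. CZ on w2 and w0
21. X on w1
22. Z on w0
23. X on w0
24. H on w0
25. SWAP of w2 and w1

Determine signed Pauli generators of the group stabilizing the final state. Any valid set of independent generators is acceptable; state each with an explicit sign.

The stabilizer group can be generated by -XII, +IZI, +IIZ, among other valid generating sets.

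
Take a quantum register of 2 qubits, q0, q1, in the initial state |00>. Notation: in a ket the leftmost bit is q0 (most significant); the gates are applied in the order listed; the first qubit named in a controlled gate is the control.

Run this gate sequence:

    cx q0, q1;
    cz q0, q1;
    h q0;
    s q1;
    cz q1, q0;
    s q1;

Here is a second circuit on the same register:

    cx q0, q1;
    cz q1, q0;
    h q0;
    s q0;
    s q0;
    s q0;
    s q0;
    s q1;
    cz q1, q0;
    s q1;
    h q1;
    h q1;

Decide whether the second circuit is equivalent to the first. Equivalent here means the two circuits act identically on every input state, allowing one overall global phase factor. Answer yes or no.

Yes: on every input state the two circuits agree up to one overall phase factor.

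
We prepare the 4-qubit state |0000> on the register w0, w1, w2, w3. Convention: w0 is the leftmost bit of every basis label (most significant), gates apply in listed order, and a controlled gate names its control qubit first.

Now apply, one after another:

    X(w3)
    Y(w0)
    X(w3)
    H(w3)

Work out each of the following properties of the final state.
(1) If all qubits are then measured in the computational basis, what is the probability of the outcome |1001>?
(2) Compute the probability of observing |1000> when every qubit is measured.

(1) The probability of measuring |1001> is 1/2.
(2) The probability of measuring |1000> is 1/2.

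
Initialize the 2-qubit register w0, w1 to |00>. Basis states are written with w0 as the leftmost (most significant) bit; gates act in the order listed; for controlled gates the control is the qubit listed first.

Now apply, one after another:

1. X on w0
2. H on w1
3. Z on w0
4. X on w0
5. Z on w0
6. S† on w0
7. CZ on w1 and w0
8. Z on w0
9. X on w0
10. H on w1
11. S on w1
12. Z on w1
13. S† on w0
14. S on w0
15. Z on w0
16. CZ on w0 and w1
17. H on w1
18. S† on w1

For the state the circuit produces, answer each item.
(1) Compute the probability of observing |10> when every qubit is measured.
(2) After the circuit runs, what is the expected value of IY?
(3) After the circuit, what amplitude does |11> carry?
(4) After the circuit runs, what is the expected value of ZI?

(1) Outcome |10> occurs with probability 1/2.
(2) The observable IY averages to -1.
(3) |11> carries amplitude -sqrt(2)*I/2 in the final state.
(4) The expectation value of ZI is -1.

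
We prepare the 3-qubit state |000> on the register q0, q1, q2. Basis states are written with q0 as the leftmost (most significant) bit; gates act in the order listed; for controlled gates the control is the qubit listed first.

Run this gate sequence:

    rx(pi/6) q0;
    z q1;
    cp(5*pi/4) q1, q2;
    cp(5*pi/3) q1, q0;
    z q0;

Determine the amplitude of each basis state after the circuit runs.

After the circuit, the state carries amplitude sqrt(2)/4 + sqrt(6)/4 on |000>, I*(-sqrt(2) + sqrt(6))/4 on |100>, and 0 on every other basis state.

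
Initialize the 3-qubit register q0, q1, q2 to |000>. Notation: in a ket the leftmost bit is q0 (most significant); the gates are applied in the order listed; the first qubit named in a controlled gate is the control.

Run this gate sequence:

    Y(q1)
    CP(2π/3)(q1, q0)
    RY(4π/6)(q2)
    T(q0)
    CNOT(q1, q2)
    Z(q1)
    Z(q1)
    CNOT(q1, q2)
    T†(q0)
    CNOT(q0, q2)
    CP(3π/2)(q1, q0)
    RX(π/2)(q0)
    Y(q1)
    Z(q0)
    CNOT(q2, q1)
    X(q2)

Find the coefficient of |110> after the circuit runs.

The amplitude on |110> is sqrt(6)*I/4. Key observation: gates 4-9 undo each other exactly, leaving only the rest of the circuit to track.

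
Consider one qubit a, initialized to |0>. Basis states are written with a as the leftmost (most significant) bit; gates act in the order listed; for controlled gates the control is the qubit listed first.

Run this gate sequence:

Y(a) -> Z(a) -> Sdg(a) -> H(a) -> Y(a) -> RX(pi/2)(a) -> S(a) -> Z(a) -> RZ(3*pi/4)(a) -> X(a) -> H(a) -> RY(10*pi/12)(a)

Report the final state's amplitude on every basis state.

After the circuit, the state carries amplitude -sqrt(3)*exp(I*pi/8)/4 - exp(7*I*pi/8)/4 + exp(3*I*pi/8)/4 + sqrt(3)*exp(5*I*pi/8)/4 on |0>, (1 + I + sqrt(3)*(1 - I)*exp(3*I*pi/4))*exp(5*I*pi/8)/4 on |1>.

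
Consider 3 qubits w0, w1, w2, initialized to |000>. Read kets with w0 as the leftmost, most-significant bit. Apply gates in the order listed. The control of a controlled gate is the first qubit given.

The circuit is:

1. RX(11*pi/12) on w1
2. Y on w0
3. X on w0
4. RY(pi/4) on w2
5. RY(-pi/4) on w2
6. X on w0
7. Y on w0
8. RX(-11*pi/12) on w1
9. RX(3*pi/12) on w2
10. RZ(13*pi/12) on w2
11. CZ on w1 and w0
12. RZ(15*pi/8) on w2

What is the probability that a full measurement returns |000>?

A full measurement returns |000> with probability sqrt(2)/4 + 1/2. Key observation: steps 1-8 multiply out to the identity, so the circuit reduces to the remaining gates.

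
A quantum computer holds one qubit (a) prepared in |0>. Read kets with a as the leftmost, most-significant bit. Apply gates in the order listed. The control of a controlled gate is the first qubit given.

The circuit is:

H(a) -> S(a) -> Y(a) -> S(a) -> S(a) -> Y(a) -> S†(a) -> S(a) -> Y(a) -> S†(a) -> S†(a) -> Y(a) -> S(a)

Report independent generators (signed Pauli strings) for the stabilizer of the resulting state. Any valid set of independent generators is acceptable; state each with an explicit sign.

The final state is stabilized by the group generated by -X; other independent generating sets are equally valid.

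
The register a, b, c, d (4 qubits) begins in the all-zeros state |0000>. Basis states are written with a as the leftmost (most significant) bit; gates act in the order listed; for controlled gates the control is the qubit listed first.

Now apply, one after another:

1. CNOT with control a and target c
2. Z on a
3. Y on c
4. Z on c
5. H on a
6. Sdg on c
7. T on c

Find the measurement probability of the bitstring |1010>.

Outcome |1010> occurs with probability 1/2.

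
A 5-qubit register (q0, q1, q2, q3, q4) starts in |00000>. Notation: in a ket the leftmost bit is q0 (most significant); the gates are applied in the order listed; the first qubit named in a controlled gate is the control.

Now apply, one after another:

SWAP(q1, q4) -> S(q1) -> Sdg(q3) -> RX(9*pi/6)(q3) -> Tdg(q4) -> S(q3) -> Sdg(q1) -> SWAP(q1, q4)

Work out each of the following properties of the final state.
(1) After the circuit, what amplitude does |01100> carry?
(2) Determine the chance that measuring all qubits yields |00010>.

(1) |01100> carries amplitude 0 in the final state.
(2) A full measurement returns |00010> with probability 1/2.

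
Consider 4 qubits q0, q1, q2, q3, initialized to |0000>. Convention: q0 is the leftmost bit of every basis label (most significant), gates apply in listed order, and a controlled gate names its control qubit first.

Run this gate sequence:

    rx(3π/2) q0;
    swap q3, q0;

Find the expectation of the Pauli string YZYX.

The expectation value of YZYX is 0.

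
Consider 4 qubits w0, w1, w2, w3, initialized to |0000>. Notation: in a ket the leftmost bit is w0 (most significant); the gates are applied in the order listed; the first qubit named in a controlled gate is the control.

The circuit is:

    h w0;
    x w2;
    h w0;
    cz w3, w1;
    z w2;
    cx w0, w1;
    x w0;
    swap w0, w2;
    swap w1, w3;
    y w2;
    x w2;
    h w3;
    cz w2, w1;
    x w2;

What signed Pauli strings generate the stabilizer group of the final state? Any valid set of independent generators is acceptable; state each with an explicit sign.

The stabilizer group can be generated by +IIIX, -ZIII, +IZII, +IIZI, among other valid generating sets.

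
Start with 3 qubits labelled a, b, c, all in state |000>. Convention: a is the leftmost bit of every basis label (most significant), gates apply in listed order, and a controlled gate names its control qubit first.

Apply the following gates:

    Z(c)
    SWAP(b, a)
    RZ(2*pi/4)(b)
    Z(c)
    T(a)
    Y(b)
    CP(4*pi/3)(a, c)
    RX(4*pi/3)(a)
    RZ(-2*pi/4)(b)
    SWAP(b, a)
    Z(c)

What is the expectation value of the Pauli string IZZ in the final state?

The expectation value of IZZ is -1/2.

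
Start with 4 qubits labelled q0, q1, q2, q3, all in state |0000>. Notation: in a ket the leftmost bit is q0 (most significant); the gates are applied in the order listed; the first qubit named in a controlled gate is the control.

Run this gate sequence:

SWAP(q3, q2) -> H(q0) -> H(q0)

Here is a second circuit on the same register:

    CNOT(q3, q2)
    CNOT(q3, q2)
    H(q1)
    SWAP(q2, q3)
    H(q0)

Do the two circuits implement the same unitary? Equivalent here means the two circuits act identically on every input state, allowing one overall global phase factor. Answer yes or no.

No, they are not equivalent — no single phase factor reconciles the two unitaries.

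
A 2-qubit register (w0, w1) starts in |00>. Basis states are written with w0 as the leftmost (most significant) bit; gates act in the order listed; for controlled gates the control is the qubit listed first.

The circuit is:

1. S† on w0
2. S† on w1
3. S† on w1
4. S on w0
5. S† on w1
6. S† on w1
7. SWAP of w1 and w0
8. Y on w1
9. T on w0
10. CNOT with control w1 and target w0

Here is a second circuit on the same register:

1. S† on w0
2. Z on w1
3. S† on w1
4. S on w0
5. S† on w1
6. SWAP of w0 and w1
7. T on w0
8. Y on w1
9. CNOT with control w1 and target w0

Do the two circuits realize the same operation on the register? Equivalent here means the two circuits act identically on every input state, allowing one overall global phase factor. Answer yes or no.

Yes — the two circuits implement the same unitary up to a global phase.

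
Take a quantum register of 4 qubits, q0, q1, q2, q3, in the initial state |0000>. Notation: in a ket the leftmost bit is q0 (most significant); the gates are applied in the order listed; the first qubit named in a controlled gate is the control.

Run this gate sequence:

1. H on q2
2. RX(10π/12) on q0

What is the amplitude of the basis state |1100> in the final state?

|1100> carries amplitude 0 in the final state.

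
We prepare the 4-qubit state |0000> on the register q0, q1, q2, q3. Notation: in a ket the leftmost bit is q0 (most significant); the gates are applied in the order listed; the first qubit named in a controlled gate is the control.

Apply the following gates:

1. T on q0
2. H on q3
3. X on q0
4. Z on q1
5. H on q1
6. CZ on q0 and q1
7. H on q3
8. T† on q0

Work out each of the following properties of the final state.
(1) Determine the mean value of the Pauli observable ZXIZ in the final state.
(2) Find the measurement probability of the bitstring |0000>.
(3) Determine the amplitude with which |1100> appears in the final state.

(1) The observable ZXIZ averages to 1.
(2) Outcome |0000> occurs with probability 0.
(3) The final state's coefficient on |1100> equals sqrt(2)*exp(3*I*pi/4)/2.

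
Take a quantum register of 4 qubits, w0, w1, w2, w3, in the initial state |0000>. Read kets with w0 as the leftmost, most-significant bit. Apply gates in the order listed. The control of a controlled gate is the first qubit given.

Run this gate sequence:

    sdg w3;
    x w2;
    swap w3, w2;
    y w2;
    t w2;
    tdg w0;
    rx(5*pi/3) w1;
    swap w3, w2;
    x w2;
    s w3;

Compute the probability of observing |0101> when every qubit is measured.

Outcome |0101> occurs with probability 1/4.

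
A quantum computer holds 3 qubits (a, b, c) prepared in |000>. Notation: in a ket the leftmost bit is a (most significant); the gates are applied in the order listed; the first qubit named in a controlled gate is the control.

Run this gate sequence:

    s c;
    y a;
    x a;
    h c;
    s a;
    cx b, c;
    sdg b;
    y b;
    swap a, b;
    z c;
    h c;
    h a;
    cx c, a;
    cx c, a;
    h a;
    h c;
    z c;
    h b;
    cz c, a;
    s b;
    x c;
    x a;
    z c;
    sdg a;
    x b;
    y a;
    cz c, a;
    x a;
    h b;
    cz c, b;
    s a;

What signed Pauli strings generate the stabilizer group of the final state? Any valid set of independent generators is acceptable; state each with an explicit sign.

The stabilizer group can be generated by +IYZ, -IZX, +ZII, among other valid generating sets. Key observation: gates 10-17 undo each other exactly, leaving only the rest of the circuit to track.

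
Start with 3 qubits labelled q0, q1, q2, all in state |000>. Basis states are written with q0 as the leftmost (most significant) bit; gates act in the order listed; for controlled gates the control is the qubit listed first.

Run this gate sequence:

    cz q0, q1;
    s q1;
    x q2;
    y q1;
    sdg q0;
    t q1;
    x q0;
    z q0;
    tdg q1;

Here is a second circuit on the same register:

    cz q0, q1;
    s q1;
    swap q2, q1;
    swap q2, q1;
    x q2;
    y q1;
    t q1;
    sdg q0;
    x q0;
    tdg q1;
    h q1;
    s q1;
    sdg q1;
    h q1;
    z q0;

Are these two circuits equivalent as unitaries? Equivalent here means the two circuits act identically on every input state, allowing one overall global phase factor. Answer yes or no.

Yes: on every input state the two circuits agree up to one overall phase factor.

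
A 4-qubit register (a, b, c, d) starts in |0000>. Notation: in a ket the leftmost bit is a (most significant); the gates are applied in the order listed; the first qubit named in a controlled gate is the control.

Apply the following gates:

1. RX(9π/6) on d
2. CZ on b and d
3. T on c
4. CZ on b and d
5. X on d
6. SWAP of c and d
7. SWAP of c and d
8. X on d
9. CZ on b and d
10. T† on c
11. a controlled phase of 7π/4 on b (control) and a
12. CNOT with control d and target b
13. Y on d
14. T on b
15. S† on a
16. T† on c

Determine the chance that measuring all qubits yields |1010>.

Outcome |1010> occurs with probability 0. Key observation: gates 3-10 undo each other exactly, leaving only the rest of the circuit to track.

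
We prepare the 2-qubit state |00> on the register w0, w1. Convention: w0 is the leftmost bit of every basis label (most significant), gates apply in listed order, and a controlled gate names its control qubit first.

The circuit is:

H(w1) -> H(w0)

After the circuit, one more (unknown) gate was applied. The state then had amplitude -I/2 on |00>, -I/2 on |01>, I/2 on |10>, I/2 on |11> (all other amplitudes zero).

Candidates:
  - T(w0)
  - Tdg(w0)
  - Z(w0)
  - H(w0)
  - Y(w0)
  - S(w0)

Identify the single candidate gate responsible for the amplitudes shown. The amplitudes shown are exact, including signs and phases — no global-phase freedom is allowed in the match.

It was Y(w0) that produced the state shown.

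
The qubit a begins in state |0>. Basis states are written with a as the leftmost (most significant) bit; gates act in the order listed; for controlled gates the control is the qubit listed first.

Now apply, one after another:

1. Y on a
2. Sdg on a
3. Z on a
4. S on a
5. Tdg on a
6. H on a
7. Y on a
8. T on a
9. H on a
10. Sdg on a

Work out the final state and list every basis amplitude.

After the circuit, the state carries amplitude 1/2 - exp(3*I*pi/4)/2 on |0>, -exp(I*pi/4)/2 + I/2 on |1>.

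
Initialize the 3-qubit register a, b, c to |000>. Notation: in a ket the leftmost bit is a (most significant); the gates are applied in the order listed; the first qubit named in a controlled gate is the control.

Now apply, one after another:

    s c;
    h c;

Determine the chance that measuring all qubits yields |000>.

Outcome |000> occurs with probability 1/2.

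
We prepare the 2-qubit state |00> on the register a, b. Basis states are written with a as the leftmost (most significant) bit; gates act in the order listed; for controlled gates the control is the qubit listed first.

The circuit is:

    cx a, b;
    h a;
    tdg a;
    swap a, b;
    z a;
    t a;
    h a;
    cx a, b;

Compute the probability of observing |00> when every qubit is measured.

Outcome |00> occurs with probability 1/4.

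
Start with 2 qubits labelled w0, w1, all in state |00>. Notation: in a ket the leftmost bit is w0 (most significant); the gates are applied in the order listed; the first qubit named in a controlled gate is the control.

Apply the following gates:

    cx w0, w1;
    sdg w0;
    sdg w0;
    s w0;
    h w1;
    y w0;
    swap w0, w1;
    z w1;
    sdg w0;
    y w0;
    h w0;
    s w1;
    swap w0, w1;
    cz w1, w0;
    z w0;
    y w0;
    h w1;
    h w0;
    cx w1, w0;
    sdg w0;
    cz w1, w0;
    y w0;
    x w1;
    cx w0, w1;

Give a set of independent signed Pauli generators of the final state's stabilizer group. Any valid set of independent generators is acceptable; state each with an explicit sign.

The final state is stabilized by the group generated by +XI, +IY; other independent generating sets are equally valid.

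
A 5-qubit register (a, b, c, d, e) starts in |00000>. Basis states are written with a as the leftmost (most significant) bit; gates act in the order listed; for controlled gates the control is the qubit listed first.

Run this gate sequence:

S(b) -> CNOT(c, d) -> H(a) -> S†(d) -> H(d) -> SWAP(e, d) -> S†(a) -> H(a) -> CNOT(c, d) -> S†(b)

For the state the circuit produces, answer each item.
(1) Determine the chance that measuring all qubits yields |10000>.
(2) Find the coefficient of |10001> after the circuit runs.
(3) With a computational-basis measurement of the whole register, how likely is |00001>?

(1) The probability of measuring |10000> is 1/4.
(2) The amplitude on |10001> is sqrt(2)*(1 + I)/4.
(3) Outcome |00001> occurs with probability 1/4.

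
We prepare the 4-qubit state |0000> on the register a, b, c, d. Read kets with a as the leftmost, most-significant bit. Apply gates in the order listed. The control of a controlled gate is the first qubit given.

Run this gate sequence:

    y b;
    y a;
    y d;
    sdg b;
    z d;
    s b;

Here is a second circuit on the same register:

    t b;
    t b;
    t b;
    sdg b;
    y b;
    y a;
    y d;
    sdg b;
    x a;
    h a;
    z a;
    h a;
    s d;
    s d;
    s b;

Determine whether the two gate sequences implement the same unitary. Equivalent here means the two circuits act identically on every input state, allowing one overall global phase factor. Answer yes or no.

No: there is an input state on which the two circuits produce genuinely different outputs (not merely differing by a phase).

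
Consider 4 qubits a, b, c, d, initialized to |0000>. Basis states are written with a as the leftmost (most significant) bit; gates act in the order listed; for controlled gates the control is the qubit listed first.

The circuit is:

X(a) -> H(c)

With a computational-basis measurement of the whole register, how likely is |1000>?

The probability of measuring |1000> is 1/2.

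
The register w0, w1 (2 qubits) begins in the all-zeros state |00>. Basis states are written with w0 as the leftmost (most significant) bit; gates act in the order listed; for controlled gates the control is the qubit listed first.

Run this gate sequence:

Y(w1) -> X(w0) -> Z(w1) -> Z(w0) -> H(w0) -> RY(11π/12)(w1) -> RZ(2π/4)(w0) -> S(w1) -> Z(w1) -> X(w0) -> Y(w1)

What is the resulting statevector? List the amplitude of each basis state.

The final amplitudes are (-sqrt(12 - 6*sqrt(2))/8 + sqrt(2*sqrt(2) + 4)/8)*exp(3*I*pi/4) on |00>, (-sqrt(6*sqrt(2) + 12)/8 - sqrt(4 - 2*sqrt(2))/8)*exp(I*pi/4) on |01>, (-sqrt(2*sqrt(2) + 4)/8 + sqrt(12 - 6*sqrt(2))/8)*exp(I*pi/4) on |10>, (-sqrt(6*sqrt(2) + 12)/8 - sqrt(4 - 2*sqrt(2))/8)*exp(3*I*pi/4) on |11>.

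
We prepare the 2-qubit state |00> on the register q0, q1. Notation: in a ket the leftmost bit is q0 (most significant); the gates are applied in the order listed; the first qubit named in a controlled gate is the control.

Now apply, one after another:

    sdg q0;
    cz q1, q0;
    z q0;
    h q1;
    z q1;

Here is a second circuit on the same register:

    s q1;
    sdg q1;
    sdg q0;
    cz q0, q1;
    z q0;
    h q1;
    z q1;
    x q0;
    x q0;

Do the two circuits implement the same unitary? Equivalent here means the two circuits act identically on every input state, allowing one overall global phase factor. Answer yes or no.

Yes: on every input state the two circuits agree up to one overall phase factor.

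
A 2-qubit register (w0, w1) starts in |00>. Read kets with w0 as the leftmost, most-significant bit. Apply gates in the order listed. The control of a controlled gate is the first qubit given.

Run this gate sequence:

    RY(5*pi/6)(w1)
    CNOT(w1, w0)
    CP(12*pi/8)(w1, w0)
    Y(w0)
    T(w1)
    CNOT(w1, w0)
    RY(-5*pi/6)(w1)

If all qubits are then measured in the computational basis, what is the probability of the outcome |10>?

Outcome |10> occurs with probability 7/8 - sqrt(2)/16.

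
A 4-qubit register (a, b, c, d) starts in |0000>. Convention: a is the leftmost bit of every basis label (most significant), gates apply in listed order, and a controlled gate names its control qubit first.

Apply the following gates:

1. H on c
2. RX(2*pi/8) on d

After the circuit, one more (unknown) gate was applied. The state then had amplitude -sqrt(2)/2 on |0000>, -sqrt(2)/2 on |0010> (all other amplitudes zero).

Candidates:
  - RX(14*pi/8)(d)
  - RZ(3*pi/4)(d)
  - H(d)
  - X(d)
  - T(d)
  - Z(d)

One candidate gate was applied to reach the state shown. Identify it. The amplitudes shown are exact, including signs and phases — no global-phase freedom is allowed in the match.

It was RX(14*pi/8)(d) that produced the state shown.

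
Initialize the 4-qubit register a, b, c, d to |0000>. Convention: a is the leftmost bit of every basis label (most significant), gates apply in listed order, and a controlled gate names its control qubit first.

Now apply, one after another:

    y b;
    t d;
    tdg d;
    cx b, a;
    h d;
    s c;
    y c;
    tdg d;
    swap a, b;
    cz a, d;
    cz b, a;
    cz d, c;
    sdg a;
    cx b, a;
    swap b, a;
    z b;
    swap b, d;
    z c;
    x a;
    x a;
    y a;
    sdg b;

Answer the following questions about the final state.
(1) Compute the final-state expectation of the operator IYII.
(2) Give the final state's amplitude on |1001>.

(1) The observable IYII averages to -sqrt(2)/2. Key observation: steps 19-20 multiply out to the identity, so the circuit reduces to the remaining gates.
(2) The amplitude on |1001> is 0.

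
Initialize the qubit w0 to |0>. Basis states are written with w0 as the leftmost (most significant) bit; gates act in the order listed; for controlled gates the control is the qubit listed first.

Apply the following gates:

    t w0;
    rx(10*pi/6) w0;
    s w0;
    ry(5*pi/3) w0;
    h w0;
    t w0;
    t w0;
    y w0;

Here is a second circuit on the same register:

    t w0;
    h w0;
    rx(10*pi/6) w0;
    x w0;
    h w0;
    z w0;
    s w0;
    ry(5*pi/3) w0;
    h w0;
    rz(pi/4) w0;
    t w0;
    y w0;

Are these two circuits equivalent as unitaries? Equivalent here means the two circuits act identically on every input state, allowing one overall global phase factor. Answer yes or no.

No: there is an input state on which the two circuits produce genuinely different outputs (not merely differing by a phase).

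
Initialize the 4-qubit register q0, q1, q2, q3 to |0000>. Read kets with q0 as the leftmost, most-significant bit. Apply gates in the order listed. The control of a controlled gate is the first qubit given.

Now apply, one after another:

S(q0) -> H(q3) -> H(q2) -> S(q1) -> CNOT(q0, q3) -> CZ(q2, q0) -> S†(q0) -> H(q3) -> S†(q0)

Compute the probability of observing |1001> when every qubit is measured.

The probability of measuring |1001> is 0.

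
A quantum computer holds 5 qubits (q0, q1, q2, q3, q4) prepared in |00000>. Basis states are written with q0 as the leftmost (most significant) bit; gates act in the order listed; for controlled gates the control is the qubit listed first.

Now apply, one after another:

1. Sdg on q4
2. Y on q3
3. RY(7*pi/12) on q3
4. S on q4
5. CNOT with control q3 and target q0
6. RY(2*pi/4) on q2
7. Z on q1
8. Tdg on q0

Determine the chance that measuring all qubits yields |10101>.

The probability of measuring |10101> is 0.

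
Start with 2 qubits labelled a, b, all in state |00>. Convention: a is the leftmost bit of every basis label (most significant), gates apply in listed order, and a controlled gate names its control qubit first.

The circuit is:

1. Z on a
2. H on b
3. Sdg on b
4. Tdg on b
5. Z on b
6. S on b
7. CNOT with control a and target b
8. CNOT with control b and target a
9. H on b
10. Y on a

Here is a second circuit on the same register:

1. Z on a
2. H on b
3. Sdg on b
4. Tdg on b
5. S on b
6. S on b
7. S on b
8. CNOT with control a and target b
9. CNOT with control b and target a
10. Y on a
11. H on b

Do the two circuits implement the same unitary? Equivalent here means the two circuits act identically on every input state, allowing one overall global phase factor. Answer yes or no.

Yes: on every input state the two circuits agree up to one overall phase factor.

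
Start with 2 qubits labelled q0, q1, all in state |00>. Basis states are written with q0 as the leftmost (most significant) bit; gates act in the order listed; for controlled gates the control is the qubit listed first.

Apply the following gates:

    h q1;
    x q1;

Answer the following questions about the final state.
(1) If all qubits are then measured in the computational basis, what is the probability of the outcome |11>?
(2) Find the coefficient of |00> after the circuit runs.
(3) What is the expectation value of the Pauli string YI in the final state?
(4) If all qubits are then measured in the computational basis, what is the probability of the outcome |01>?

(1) Outcome |11> occurs with probability 0.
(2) The amplitude on |00> is sqrt(2)/2.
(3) In the final state, YI has expectation 0.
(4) The probability of measuring |01> is 1/2.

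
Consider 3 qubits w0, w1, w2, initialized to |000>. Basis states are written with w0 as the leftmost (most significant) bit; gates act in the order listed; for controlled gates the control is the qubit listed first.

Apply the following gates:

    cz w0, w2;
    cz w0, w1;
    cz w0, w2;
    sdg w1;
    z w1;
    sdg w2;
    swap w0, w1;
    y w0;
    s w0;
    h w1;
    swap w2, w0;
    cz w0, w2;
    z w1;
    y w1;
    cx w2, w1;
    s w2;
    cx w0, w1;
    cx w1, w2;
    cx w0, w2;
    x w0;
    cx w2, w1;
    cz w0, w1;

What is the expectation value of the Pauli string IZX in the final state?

The expectation value of IZX is -1.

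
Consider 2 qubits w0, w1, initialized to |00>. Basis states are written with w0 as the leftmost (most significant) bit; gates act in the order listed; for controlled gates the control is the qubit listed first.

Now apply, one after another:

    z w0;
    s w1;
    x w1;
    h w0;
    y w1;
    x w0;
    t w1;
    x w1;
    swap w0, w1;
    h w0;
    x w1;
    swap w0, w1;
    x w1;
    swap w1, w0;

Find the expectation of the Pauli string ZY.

In the final state, ZY has expectation 0.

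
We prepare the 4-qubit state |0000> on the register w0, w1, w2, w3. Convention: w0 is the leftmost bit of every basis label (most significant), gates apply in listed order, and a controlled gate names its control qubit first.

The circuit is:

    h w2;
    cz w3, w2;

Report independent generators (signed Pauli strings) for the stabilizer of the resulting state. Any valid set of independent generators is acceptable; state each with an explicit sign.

The final state is stabilized by the group generated by +IIXI, +ZIII, +IZII, +IIIZ; other independent generating sets are equally valid.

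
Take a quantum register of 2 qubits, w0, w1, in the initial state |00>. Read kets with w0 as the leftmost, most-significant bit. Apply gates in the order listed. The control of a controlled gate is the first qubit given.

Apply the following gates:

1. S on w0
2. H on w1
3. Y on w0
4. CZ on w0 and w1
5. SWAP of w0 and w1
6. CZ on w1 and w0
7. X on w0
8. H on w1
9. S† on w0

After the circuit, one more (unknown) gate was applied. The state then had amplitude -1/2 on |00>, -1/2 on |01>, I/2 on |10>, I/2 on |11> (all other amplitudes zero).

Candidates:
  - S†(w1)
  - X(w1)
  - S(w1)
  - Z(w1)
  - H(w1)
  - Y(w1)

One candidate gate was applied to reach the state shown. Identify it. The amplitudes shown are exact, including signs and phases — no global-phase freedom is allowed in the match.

The applied gate was Y(w1).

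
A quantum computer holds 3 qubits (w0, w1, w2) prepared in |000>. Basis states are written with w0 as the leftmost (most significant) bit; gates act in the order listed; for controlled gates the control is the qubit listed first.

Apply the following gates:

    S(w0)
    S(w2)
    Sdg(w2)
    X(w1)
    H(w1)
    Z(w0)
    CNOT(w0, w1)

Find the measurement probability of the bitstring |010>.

The probability of measuring |010> is 1/2. Key observation: the block from step 2 through step 3 cancels to the identity and can be dropped.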